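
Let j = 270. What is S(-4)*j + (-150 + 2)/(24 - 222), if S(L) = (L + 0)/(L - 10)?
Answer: 53978/693 ≈ 77.890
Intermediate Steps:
S(L) = L/(-10 + L)
S(-4)*j + (-150 + 2)/(24 - 222) = -4/(-10 - 4)*270 + (-150 + 2)/(24 - 222) = -4/(-14)*270 - 148/(-198) = -4*(-1/14)*270 - 148*(-1/198) = (2/7)*270 + 74/99 = 540/7 + 74/99 = 53978/693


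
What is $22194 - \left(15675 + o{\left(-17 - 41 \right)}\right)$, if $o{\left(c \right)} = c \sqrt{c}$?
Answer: $6519 + 58 i \sqrt{58} \approx 6519.0 + 441.71 i$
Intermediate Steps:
$o{\left(c \right)} = c^{\frac{3}{2}}$
$22194 - \left(15675 + o{\left(-17 - 41 \right)}\right) = 22194 - \left(15675 + \left(-17 - 41\right)^{\frac{3}{2}}\right) = 22194 - \left(15675 + \left(-58\right)^{\frac{3}{2}}\right) = 22194 - \left(15675 - 58 i \sqrt{58}\right) = 6519 + 58 i \sqrt{58}$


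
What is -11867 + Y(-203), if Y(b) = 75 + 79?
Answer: -11713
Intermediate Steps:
Y(b) = 154
-11867 + Y(-203) = -11867 + 154 = -11713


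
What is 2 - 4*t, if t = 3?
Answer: -10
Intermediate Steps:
2 - 4*t = 2 - 4*3 = 2 - 12 = -10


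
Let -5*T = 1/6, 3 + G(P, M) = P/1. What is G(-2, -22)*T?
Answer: ⅙ ≈ 0.16667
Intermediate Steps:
G(P, M) = -3 + P (G(P, M) = -3 + P/1 = -3 + P*1 = -3 + P)
T = -1/30 (T = -⅕/6 = -⅕*⅙ = -1/30 ≈ -0.033333)
G(-2, -22)*T = (-3 - 2)*(-1/30) = -5*(-1/30) = ⅙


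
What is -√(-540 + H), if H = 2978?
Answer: -√2438 ≈ -49.376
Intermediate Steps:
-√(-540 + H) = -√(-540 + 2978) = -√2438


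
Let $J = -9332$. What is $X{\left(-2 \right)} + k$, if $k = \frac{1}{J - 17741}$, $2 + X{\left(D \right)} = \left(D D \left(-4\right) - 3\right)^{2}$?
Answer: $\frac{9719206}{27073} \approx 359.0$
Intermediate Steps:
$X{\left(D \right)} = -2 + \left(-3 - 4 D^{2}\right)^{2}$ ($X{\left(D \right)} = -2 + \left(D D \left(-4\right) - 3\right)^{2} = -2 + \left(D^{2} \left(-4\right) - 3\right)^{2} = -2 + \left(- 4 D^{2} - 3\right)^{2} = -2 + \left(-3 - 4 D^{2}\right)^{2}$)
$k = - \frac{1}{27073}$ ($k = \frac{1}{-9332 - 17741} = \frac{1}{-27073} = - \frac{1}{27073} \approx -3.6937 \cdot 10^{-5}$)
$X{\left(-2 \right)} + k = \left(-2 + \left(3 + 4 \left(-2\right)^{2}\right)^{2}\right) - \frac{1}{27073} = \left(-2 + \left(3 + 4 \cdot 4\right)^{2}\right) - \frac{1}{27073} = \left(-2 + \left(3 + 16\right)^{2}\right) - \frac{1}{27073} = \left(-2 + 19^{2}\right) - \frac{1}{27073} = \left(-2 + 361\right) - \frac{1}{27073} = 359 - \frac{1}{27073} = \frac{9719206}{27073}$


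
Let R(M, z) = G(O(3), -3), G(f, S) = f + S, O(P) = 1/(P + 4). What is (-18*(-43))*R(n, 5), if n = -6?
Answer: -15480/7 ≈ -2211.4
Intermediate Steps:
O(P) = 1/(4 + P)
G(f, S) = S + f
R(M, z) = -20/7 (R(M, z) = -3 + 1/(4 + 3) = -3 + 1/7 = -3 + ⅐ = -20/7)
(-18*(-43))*R(n, 5) = -18*(-43)*(-20/7) = 774*(-20/7) = -15480/7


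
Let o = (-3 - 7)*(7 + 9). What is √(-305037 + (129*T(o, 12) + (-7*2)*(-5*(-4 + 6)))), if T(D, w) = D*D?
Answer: √2997503 ≈ 1731.3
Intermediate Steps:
o = -160 (o = -10*16 = -160)
T(D, w) = D²
√(-305037 + (129*T(o, 12) + (-7*2)*(-5*(-4 + 6)))) = √(-305037 + (129*(-160)² + (-7*2)*(-5*(-4 + 6)))) = √(-305037 + (129*25600 - (-70)*2)) = √(-305037 + (3302400 - 14*(-10))) = √(-305037 + (3302400 + 140)) = √(-305037 + 3302540) = √2997503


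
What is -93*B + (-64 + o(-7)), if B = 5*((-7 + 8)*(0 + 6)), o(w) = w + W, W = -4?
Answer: -2865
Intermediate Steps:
o(w) = -4 + w (o(w) = w - 4 = -4 + w)
B = 30 (B = 5*(1*6) = 5*6 = 30)
-93*B + (-64 + o(-7)) = -93*30 + (-64 + (-4 - 7)) = -2790 + (-64 - 11) = -2790 - 75 = -2865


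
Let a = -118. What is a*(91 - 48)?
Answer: -5074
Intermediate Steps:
a*(91 - 48) = -118*(91 - 48) = -118*43 = -5074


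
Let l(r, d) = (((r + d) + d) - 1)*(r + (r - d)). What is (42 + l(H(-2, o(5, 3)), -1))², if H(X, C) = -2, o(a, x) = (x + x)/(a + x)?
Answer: 3249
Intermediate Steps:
o(a, x) = 2*x/(a + x) (o(a, x) = (2*x)/(a + x) = 2*x/(a + x))
l(r, d) = (-d + 2*r)*(-1 + r + 2*d) (l(r, d) = (((d + r) + d) - 1)*(-d + 2*r) = ((r + 2*d) - 1)*(-d + 2*r) = (-1 + r + 2*d)*(-d + 2*r) = (-d + 2*r)*(-1 + r + 2*d))
(42 + l(H(-2, o(5, 3)), -1))² = (42 + (-1 - 2*(-2) - 2*(-1)² + 2*(-2)² + 3*(-1)*(-2)))² = (42 + (-1 + 4 - 2*1 + 2*4 + 6))² = (42 + (-1 + 4 - 2 + 8 + 6))² = (42 + 15)² = 57² = 3249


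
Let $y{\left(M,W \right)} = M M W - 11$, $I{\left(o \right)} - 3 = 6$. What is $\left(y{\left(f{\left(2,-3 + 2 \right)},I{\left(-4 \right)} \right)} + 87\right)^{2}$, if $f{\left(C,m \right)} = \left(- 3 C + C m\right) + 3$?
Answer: $90601$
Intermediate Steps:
$I{\left(o \right)} = 9$ ($I{\left(o \right)} = 3 + 6 = 9$)
$f{\left(C,m \right)} = 3 - 3 C + C m$
$y{\left(M,W \right)} = -11 + W M^{2}$ ($y{\left(M,W \right)} = M^{2} W - 11 = W M^{2} - 11 = -11 + W M^{2}$)
$\left(y{\left(f{\left(2,-3 + 2 \right)},I{\left(-4 \right)} \right)} + 87\right)^{2} = \left(\left(-11 + 9 \left(3 - 6 + 2 \left(-3 + 2\right)\right)^{2}\right) + 87\right)^{2} = \left(\left(-11 + 9 \left(3 - 6 + 2 \left(-1\right)\right)^{2}\right) + 87\right)^{2} = \left(\left(-11 + 9 \left(3 - 6 - 2\right)^{2}\right) + 87\right)^{2} = \left(\left(-11 + 9 \left(-5\right)^{2}\right) + 87\right)^{2} = \left(\left(-11 + 9 \cdot 25\right) + 87\right)^{2} = \left(\left(-11 + 225\right) + 87\right)^{2} = \left(214 + 87\right)^{2} = 301^{2} = 90601$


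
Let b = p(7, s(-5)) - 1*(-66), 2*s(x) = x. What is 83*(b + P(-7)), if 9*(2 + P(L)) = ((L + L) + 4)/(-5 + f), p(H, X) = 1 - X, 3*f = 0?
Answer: 101177/18 ≈ 5620.9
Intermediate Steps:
f = 0 (f = (⅓)*0 = 0)
s(x) = x/2
b = 139/2 (b = (1 - (-5)/2) - 1*(-66) = (1 - 1*(-5/2)) + 66 = (1 + 5/2) + 66 = 7/2 + 66 = 139/2 ≈ 69.500)
P(L) = -94/45 - 2*L/45 (P(L) = -2 + (((L + L) + 4)/(-5 + 0))/9 = -2 + ((2*L + 4)/(-5))/9 = -2 + ((4 + 2*L)*(-⅕))/9 = -2 + (-⅘ - 2*L/5)/9 = -2 + (-4/45 - 2*L/45) = -94/45 - 2*L/45)
83*(b + P(-7)) = 83*(139/2 + (-94/45 - 2/45*(-7))) = 83*(139/2 + (-94/45 + 14/45)) = 83*(139/2 - 16/9) = 83*(1219/18) = 101177/18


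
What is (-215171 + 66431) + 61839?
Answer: -86901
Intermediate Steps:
(-215171 + 66431) + 61839 = -148740 + 61839 = -86901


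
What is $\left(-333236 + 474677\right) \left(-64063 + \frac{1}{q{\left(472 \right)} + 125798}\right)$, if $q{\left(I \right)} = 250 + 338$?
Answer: $- \frac{1145200580542797}{126386} \approx -9.0611 \cdot 10^{9}$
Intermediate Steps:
$q{\left(I \right)} = 588$
$\left(-333236 + 474677\right) \left(-64063 + \frac{1}{q{\left(472 \right)} + 125798}\right) = \left(-333236 + 474677\right) \left(-64063 + \frac{1}{588 + 125798}\right) = 141441 \left(-64063 + \frac{1}{126386}\right) = 141441 \left(- \frac{8096666317}{126386}\right) = - \frac{1145200580542797}{126386}$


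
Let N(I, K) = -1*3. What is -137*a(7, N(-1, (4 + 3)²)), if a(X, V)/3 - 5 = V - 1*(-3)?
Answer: -2055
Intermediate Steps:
N(I, K) = -3
a(X, V) = 24 + 3*V (a(X, V) = 15 + 3*(V - 1*(-3)) = 15 + 3*(V + 3) = 15 + 3*(3 + V) = 15 + (9 + 3*V) = 24 + 3*V)
-137*a(7, N(-1, (4 + 3)²)) = -137*(24 + 3*(-3)) = -137*(24 - 9) = -137*15 = -2055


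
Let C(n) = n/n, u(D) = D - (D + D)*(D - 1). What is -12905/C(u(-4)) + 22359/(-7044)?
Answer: -30308393/2348 ≈ -12908.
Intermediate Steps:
u(D) = D - 2*D*(-1 + D)
C(n) = 1
-12905/C(u(-4)) + 22359/(-7044) = -12905/1 + 22359/(-7044) = -12905*1 + 22359*(-1/7044) = -12905 - 7453/2348 = -30308393/2348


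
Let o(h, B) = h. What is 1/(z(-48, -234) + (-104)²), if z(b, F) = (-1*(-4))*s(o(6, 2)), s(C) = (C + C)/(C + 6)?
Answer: 1/10820 ≈ 9.2421e-5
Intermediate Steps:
s(C) = 2*C/(6 + C) (s(C) = (2*C)/(6 + C) = 2*C/(6 + C))
z(b, F) = 4 (z(b, F) = (-1*(-4))*(2*6/(6 + 6)) = 4*(2*6/12) = 4*(2*6*(1/12)) = 4*1 = 4)
1/(z(-48, -234) + (-104)²) = 1/(4 + (-104)²) = 1/(4 + 10816) = 1/10820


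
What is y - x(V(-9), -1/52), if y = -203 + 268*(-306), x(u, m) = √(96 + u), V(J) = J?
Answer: -82211 - √87 ≈ -82220.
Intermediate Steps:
y = -82211 (y = -203 - 82008 = -82211)
y - x(V(-9), -1/52) = -82211 - √(96 - 9) = -82211 - √87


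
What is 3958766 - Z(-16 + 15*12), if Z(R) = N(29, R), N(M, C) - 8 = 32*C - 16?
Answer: 3953526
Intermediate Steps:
N(M, C) = -8 + 32*C (N(M, C) = 8 + (32*C - 16) = 8 + (-16 + 32*C) = -8 + 32*C)
Z(R) = -8 + 32*R
3958766 - Z(-16 + 15*12) = 3958766 - (-8 + 32*(-16 + 15*12)) = 3958766 - (-8 + 32*(-16 + 180)) = 3958766 - (-8 + 32*164) = 3958766 - (-8 + 5248) = 3958766 - 1*5240 = 3958766 - 5240 = 3953526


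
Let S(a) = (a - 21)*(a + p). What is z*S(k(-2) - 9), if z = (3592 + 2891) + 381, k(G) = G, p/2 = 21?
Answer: -6809088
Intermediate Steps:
p = 42 (p = 2*21 = 42)
S(a) = (-21 + a)*(42 + a) (S(a) = (a - 21)*(a + 42) = (-21 + a)*(42 + a))
z = 6864 (z = 6483 + 381 = 6864)
z*S(k(-2) - 9) = 6864*(-882 + (-2 - 9)**2 + 21*(-2 - 9)) = 6864*(-882 + (-11)**2 + 21*(-11)) = 6864*(-882 + 121 - 231) = 6864*(-992) = -6809088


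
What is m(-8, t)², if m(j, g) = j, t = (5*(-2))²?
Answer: 64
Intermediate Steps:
t = 100 (t = (-10)² = 100)
m(-8, t)² = (-8)² = 64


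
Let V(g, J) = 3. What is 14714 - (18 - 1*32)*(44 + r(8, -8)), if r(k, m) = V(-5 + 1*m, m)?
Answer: 15372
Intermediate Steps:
r(k, m) = 3
14714 - (18 - 1*32)*(44 + r(8, -8)) = 14714 - (18 - 1*32)*(44 + 3) = 14714 - (18 - 32)*47 = 14714 - (-14)*47 = 14714 - 1*(-658) = 14714 + 658 = 15372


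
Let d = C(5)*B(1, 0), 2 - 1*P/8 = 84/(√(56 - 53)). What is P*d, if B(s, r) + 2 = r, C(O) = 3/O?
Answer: -96/5 + 1344*√3/5 ≈ 446.38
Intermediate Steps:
B(s, r) = -2 + r
P = 16 - 224*√3 (P = 16 - 672/(√(56 - 53)) = 16 - 672/(√3) = 16 - 672*√3/3 = 16 - 224*√3 ≈ -371.98)
d = -6/5 (d = (3/5)*(-2 + 0) = (3*(⅕))*(-2) = (⅗)*(-2) = -6/5 ≈ -1.2000)
P*d = (16 - 224*√3)*(-6/5) = -96/5 + 1344*√3/5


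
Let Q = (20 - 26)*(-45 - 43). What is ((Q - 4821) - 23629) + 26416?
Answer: -1506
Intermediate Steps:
Q = 528 (Q = -6*(-88) = 528)
((Q - 4821) - 23629) + 26416 = ((528 - 4821) - 23629) + 26416 = (-4293 - 23629) + 26416 = -27922 + 26416 = -1506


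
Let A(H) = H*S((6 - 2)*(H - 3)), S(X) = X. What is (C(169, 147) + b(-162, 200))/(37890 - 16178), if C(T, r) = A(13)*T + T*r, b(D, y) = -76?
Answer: 112647/21712 ≈ 5.1882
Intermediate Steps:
A(H) = H*(-12 + 4*H) (A(H) = H*((6 - 2)*(H - 3)) = H*(4*(-3 + H)) = H*(-12 + 4*H))
C(T, r) = 520*T + T*r (C(T, r) = (4*13*(-3 + 13))*T + T*r = (4*13*10)*T + T*r = 520*T + T*r)
(C(169, 147) + b(-162, 200))/(37890 - 16178) = (169*(520 + 147) - 76)/(37890 - 16178) = (169*667 - 76)/21712 = (112723 - 76)*(1/21712) = 112647*(1/21712) = 112647/21712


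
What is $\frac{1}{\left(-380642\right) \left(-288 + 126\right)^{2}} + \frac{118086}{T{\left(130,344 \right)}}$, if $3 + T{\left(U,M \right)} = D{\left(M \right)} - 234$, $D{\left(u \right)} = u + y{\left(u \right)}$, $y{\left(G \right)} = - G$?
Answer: $- \frac{393209401122655}{789175923192} \approx -498.25$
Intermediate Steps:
$D{\left(u \right)} = 0$ ($D{\left(u \right)} = u - u = 0$)
$T{\left(U,M \right)} = -237$ ($T{\left(U,M \right)} = -3 + \left(0 - 234\right) = -3 - 234 = -237$)
$\frac{1}{\left(-380642\right) \left(-288 + 126\right)^{2}} + \frac{118086}{T{\left(130,344 \right)}} = \frac{1}{\left(-380642\right) \left(-288 + 126\right)^{2}} + \frac{118086}{-237} = - \frac{1}{380642 \left(-162\right)^{2}} + 118086 \left(- \frac{1}{237}\right) = - \frac{1}{380642 \cdot 26244} - \frac{39362}{79} = \left(- \frac{1}{380642}\right) \frac{1}{26244} - \frac{39362}{79} = - \frac{1}{9989568648} - \frac{39362}{79} = - \frac{393209401122655}{789175923192}$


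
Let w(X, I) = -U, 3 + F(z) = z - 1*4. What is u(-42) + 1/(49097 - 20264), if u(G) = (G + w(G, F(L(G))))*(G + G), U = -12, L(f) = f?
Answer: 72659161/28833 ≈ 2520.0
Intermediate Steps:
F(z) = -7 + z (F(z) = -3 + (z - 1*4) = -3 + (z - 4) = -3 + (-4 + z) = -7 + z)
w(X, I) = 12 (w(X, I) = -1*(-12) = 12)
u(G) = 2*G*(12 + G) (u(G) = (G + 12)*(G + G) = (12 + G)*(2*G) = 2*G*(12 + G))
u(-42) + 1/(49097 - 20264) = 2*(-42)*(12 - 42) + 1/(49097 - 20264) = 2*(-42)*(-30) + 1/28833 = 2520 + 1/28833 = 72659161/28833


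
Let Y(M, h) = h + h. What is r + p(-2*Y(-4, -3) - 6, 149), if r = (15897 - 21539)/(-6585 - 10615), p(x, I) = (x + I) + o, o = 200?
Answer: 3055821/8600 ≈ 355.33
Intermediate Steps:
Y(M, h) = 2*h
p(x, I) = 200 + I + x (p(x, I) = (x + I) + 200 = (I + x) + 200 = 200 + I + x)
r = 2821/8600 (r = -5642/(-17200) = -5642*(-1/17200) = 2821/8600 ≈ 0.32802)
r + p(-2*Y(-4, -3) - 6, 149) = 2821/8600 + (200 + 149 + (-4*(-3) - 6)) = 2821/8600 + (200 + 149 + (-2*(-6) - 6)) = 2821/8600 + (200 + 149 + (12 - 6)) = 2821/8600 + (200 + 149 + 6) = 2821/8600 + 355 = 3055821/8600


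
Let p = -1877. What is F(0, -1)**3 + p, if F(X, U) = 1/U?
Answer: -1878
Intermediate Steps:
F(0, -1)**3 + p = (1/(-1))**3 - 1877 = (-1)**3 - 1877 = -1 - 1877 = -1878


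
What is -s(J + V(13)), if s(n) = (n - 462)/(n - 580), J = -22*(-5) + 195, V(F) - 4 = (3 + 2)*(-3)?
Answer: -84/143 ≈ -0.58741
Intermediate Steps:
V(F) = -11 (V(F) = 4 + (3 + 2)*(-3) = 4 + 5*(-3) = 4 - 15 = -11)
J = 305 (J = 110 + 195 = 305)
s(n) = (-462 + n)/(-580 + n)
-s(J + V(13)) = -(-462 + (305 - 11))/(-580 + (305 - 11)) = -(-462 + 294)/(-580 + 294) = -(-168)/(-286) = -(-1)*(-168)/286 = -1*84/143 = -84/143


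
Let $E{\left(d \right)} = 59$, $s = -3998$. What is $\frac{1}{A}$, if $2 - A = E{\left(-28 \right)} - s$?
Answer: $- \frac{1}{4055} \approx -0.00024661$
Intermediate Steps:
$A = -4055$ ($A = 2 - \left(59 - -3998\right) = 2 - \left(59 + 3998\right) = 2 - 4057 = -4055$)
$\frac{1}{A} = \frac{1}{-4055} = - \frac{1}{4055}$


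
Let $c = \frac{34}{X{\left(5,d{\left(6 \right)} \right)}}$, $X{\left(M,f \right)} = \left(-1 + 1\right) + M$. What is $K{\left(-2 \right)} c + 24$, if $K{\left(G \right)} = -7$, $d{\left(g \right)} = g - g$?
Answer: $- \frac{118}{5} \approx -23.6$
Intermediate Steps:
$d{\left(g \right)} = 0$
$X{\left(M,f \right)} = M$ ($X{\left(M,f \right)} = 0 + M = M$)
$c = \frac{34}{5} \approx 6.8$
$K{\left(-2 \right)} c + 24 = \left(-7\right) \frac{34}{5} + 24 = - \frac{238}{5} + 24 = - \frac{118}{5}$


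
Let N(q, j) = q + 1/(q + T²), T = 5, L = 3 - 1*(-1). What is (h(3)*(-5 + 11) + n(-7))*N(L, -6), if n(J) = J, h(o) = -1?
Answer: -1521/29 ≈ -52.448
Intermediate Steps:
L = 4 (L = 3 + 1 = 4)
N(q, j) = q + 1/(25 + q) (N(q, j) = q + 1/(q + 5²) = q + 1/(q + 25) = q + 1/(25 + q))
(h(3)*(-5 + 11) + n(-7))*N(L, -6) = (-(-5 + 11) - 7)*((1 + 4² + 25*4)/(25 + 4)) = (-1*6 - 7)*((1 + 16 + 100)/29) = (-6 - 7)*((1/29)*117) = -13*117/29 = -1521/29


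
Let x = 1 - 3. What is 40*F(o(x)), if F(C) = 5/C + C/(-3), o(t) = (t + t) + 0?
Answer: 10/3 ≈ 3.3333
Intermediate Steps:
x = -2
o(t) = 2*t (o(t) = 2*t + 0 = 2*t)
F(C) = 5/C - C/3 (F(C) = 5/C + C*(-⅓) = 5/C - C/3)
40*F(o(x)) = 40*(5/((2*(-2))) - 2*(-2)/3) = 40*(5/(-4) - ⅓*(-4)) = 40*(5*(-¼) + 4/3) = 40*(-5/4 + 4/3) = 40*(1/12) = 10/3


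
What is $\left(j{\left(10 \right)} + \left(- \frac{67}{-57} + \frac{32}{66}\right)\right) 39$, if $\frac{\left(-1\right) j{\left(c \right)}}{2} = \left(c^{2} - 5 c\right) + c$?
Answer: $- \frac{964587}{209} \approx -4615.3$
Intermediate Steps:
$j{\left(c \right)} = - 2 c^{2} + 8 c$ ($j{\left(c \right)} = - 2 \left(\left(c^{2} - 5 c\right) + c\right) = - 2 \left(c^{2} - 4 c\right) = - 2 c^{2} + 8 c$)
$\left(j{\left(10 \right)} + \left(- \frac{67}{-57} + \frac{32}{66}\right)\right) 39 = \left(2 \cdot 10 \left(4 - 10\right) + \left(- \frac{67}{-57} + \frac{32}{66}\right)\right) 39 = \left(2 \cdot 10 \left(4 - 10\right) + \left(\left(-67\right) \left(- \frac{1}{57}\right) + 32 \cdot \frac{1}{66}\right)\right) 39 = \left(2 \cdot 10 \left(-6\right) + \left(\frac{67}{57} + \frac{16}{33}\right)\right) 39 = \left(-120 + \frac{347}{209}\right) 39 = \left(- \frac{24733}{209}\right) 39 = - \frac{964587}{209}$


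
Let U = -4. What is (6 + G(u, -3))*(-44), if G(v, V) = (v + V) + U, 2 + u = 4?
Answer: -44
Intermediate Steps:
u = 2 (u = -2 + 4 = 2)
G(v, V) = -4 + V + v (G(v, V) = (v + V) - 4 = (V + v) - 4 = -4 + V + v)
(6 + G(u, -3))*(-44) = (6 + (-4 - 3 + 2))*(-44) = (6 - 5)*(-44) = 1*(-44) = -44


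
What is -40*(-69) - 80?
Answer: 2680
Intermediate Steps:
-40*(-69) - 80 = 2760 - 80 = 2680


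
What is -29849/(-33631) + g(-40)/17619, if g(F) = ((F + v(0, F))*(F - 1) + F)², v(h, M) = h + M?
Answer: 117856898377/197514863 ≈ 596.70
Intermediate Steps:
v(h, M) = M + h
g(F) = (F + 2*F*(-1 + F))² (g(F) = ((F + (F + 0))*(F - 1) + F)² = ((F + F)*(-1 + F) + F)² = ((2*F)*(-1 + F) + F)² = (2*F*(-1 + F) + F)² = (F + 2*F*(-1 + F))²)
-29849/(-33631) + g(-40)/17619 = -29849/(-33631) + ((-40)²*(-1 + 2*(-40))²)/17619 = -29849*(-1/33631) + (1600*(-1 - 80)²)*(1/17619) = 29849/33631 + (1600*(-81)²)*(1/17619) = 29849/33631 + (1600*6561)*(1/17619) = 29849/33631 + 10497600*(1/17619) = 29849/33631 + 3499200/5873 = 117856898377/197514863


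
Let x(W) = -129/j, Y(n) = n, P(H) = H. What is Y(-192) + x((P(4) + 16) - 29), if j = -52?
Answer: -9855/52 ≈ -189.52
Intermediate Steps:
x(W) = 129/52 (x(W) = -129/(-52) = -129*(-1/52) = 129/52)
Y(-192) + x((P(4) + 16) - 29) = -192 + 129/52 = -9855/52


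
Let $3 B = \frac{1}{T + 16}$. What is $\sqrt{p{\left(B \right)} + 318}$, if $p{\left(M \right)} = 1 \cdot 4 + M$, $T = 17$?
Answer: $\frac{\sqrt{350669}}{33} \approx 17.945$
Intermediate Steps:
$B = \frac{1}{99}$ ($B = \frac{1}{3 \left(17 + 16\right)} = \frac{1}{3 \cdot 33} = \frac{1}{3} \cdot \frac{1}{33} = \frac{1}{99} \approx 0.010101$)
$p{\left(M \right)} = 4 + M$
$\sqrt{p{\left(B \right)} + 318} = \sqrt{\left(4 + \frac{1}{99}\right) + 318} = \sqrt{\frac{397}{99} + 318} = \sqrt{\frac{31879}{99}} = \frac{\sqrt{350669}}{33}$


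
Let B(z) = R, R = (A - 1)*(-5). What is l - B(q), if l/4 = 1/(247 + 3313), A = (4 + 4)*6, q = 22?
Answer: 209151/890 ≈ 235.00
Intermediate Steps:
A = 48 (A = 8*6 = 48)
l = 1/890 (l = 4/(247 + 3313) = 4/3560 = 4*(1/3560) = 1/890 ≈ 0.0011236)
R = -235 (R = (48 - 1)*(-5) = 47*(-5) = -235)
B(z) = -235
l - B(q) = 1/890 - 1*(-235) = 1/890 + 235 = 209151/890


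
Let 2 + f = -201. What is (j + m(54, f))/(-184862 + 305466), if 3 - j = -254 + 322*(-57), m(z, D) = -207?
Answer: 4601/30151 ≈ 0.15260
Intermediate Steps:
f = -203 (f = -2 - 201 = -203)
j = 18611 (j = 3 - (-254 + 322*(-57)) = 3 - (-254 - 18354) = 3 - 1*(-18608) = 3 + 18608 = 18611)
(j + m(54, f))/(-184862 + 305466) = (18611 - 207)/(-184862 + 305466) = 18404/120604 = 18404*(1/120604) = 4601/30151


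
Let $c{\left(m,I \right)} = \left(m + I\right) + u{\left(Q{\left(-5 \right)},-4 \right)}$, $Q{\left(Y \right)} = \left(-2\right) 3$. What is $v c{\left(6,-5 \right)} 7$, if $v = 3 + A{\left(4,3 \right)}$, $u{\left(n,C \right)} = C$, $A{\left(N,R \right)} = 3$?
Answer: $-126$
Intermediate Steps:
$Q{\left(Y \right)} = -6$
$v = 6$ ($v = 3 + 3 = 6$)
$c{\left(m,I \right)} = -4 + I + m$ ($c{\left(m,I \right)} = \left(m + I\right) - 4 = \left(I + m\right) - 4 = -4 + I + m$)
$v c{\left(6,-5 \right)} 7 = 6 \left(-4 - 5 + 6\right) 7 = 6 \left(-3\right) 7 = \left(-18\right) 7 = -126$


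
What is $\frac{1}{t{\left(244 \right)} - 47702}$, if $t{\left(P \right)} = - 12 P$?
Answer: $- \frac{1}{50630} \approx -1.9751 \cdot 10^{-5}$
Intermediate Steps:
$\frac{1}{t{\left(244 \right)} - 47702} = \frac{1}{\left(-12\right) 244 - 47702} = \frac{1}{-2928 - 47702} = \frac{1}{-50630} = - \frac{1}{50630}$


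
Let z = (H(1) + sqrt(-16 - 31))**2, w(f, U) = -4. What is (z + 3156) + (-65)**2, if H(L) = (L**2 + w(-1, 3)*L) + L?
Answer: 7338 - 4*I*sqrt(47) ≈ 7338.0 - 27.423*I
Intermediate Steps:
H(L) = L**2 - 3*L (H(L) = (L**2 - 4*L) + L = L**2 - 3*L)
z = (-2 + I*sqrt(47))**2 (z = (1*(-3 + 1) + sqrt(-16 - 31))**2 = (1*(-2) + sqrt(-47))**2 = (-2 + I*sqrt(47))**2 ≈ -43.0 - 27.423*I)
(z + 3156) + (-65)**2 = ((2 - I*sqrt(47))**2 + 3156) + (-65)**2 = (3156 + (2 - I*sqrt(47))**2) + 4225 = 7381 + (2 - I*sqrt(47))**2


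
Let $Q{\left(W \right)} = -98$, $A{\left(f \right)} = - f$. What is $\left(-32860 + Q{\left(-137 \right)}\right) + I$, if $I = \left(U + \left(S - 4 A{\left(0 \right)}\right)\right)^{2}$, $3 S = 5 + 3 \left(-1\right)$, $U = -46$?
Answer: $- \frac{278126}{9} \approx -30903.0$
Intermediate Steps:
$S = \frac{2}{3}$ ($S = \frac{5 + 3 \left(-1\right)}{3} = \frac{5 - 3}{3} = \frac{1}{3} \cdot 2 = \frac{2}{3} \approx 0.66667$)
$I = \frac{18496}{9}$ ($I = \left(-46 + \left(\frac{2}{3} - 4 \left(\left(-1\right) 0\right)\right)\right)^{2} = \left(-46 + \left(\frac{2}{3} - 0\right)\right)^{2} = \left(-46 + \left(\frac{2}{3} + 0\right)\right)^{2} = \left(-46 + \frac{2}{3}\right)^{2} = \left(- \frac{136}{3}\right)^{2} = \frac{18496}{9} \approx 2055.1$)
$\left(-32860 + Q{\left(-137 \right)}\right) + I = \left(-32860 - 98\right) + \frac{18496}{9} = -32958 + \frac{18496}{9} = - \frac{278126}{9}$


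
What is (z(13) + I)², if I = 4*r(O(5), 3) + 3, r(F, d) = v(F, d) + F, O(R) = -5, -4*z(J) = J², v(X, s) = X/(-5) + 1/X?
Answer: 1256641/400 ≈ 3141.6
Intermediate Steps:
v(X, s) = 1/X - X/5 (v(X, s) = X*(-⅕) + 1/X = -X/5 + 1/X = 1/X - X/5)
z(J) = -J²/4
r(F, d) = 1/F + 4*F/5 (r(F, d) = (1/F - F/5) + F = 1/F + 4*F/5)
I = -69/5 (I = 4*(1/(-5) + (⅘)*(-5)) + 3 = 4*(-⅕ - 4) + 3 = 4*(-21/5) + 3 = -84/5 + 3 = -69/5 ≈ -13.800)
(z(13) + I)² = (-¼*13² - 69/5)² = (-¼*169 - 69/5)² = (-169/4 - 69/5)² = (-1121/20)² = 1256641/400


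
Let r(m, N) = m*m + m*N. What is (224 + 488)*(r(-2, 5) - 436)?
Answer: -314704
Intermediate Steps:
r(m, N) = m² + N*m
(224 + 488)*(r(-2, 5) - 436) = (224 + 488)*(-2*(5 - 2) - 436) = 712*(-2*3 - 436) = 712*(-6 - 436) = 712*(-442) = -314704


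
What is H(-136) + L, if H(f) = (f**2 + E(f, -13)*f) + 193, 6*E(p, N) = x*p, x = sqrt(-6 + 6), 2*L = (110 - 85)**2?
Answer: 38003/2 ≈ 19002.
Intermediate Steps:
L = 625/2 (L = (110 - 85)**2/2 = (1/2)*25**2 = (1/2)*625 = 625/2 ≈ 312.50)
x = 0 (x = sqrt(0) = 0)
E(p, N) = 0 (E(p, N) = (0*p)/6 = (1/6)*0 = 0)
H(f) = 193 + f**2 (H(f) = (f**2 + 0*f) + 193 = (f**2 + 0) + 193 = f**2 + 193 = 193 + f**2)
H(-136) + L = (193 + (-136)**2) + 625/2 = (193 + 18496) + 625/2 = 18689 + 625/2 = 38003/2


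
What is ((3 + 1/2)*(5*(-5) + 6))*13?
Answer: -1729/2 ≈ -864.50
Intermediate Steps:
((3 + 1/2)*(5*(-5) + 6))*13 = ((3 + 1/2)*(-25 + 6))*13 = ((7/2)*(-19))*13 = -133/2*13 = -1729/2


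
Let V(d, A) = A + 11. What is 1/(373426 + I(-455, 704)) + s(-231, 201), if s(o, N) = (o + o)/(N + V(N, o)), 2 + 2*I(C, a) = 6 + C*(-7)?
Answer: 346518980/14250779 ≈ 24.316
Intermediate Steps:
I(C, a) = 2 - 7*C/2 (I(C, a) = -1 + (6 + C*(-7))/2 = -1 + (6 - 7*C)/2 = -1 + (3 - 7*C/2) = 2 - 7*C/2)
V(d, A) = 11 + A
s(o, N) = 2*o/(11 + N + o) (s(o, N) = (o + o)/(N + (11 + o)) = (2*o)/(11 + N + o) = 2*o/(11 + N + o))
1/(373426 + I(-455, 704)) + s(-231, 201) = 1/(373426 + (2 - 7/2*(-455))) + 2*(-231)/(11 + 201 - 231) = 1/(373426 + (2 + 3185/2)) + 2*(-231)/(-19) = 1/(373426 + 3189/2) + 2*(-231)*(-1/19) = 1/(750041/2) + 462/19 = 2/750041 + 462/19 = 346518980/14250779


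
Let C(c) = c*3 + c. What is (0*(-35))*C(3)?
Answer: 0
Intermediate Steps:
C(c) = 4*c (C(c) = 3*c + c = 4*c)
(0*(-35))*C(3) = (0*(-35))*(4*3) = 0*12 = 0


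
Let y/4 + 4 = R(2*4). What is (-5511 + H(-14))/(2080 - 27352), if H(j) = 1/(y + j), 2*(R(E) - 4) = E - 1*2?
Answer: 11023/50544 ≈ 0.21809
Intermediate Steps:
R(E) = 3 + E/2 (R(E) = 4 + (E - 1*2)/2 = 4 + (E - 2)/2 = 4 + (-2 + E)/2 = 4 + (-1 + E/2) = 3 + E/2)
y = 12 (y = -16 + 4*(3 + (2*4)/2) = -16 + 4*(3 + (½)*8) = -16 + 4*(3 + 4) = -16 + 4*7 = -16 + 28 = 12)
H(j) = 1/(12 + j)
(-5511 + H(-14))/(2080 - 27352) = (-5511 + 1/(12 - 14))/(2080 - 27352) = (-5511 + 1/(-2))/(-25272) = (-5511 - ½)*(-1/25272) = -11023/2*(-1/25272) = 11023/50544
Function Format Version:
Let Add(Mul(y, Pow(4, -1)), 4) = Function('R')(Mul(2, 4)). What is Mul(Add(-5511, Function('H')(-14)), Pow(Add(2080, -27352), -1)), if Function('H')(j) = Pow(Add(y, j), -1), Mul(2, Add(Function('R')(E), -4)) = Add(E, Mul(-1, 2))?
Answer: Rational(11023, 50544) ≈ 0.21809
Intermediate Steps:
Function('R')(E) = Add(3, Mul(Rational(1, 2), E)) (Function('R')(E) = Add(4, Mul(Rational(1, 2), Add(E, Mul(-1, 2)))) = Add(4, Mul(Rational(1, 2), Add(E, -2))) = Add(4, Mul(Rational(1, 2), Add(-2, E))) = Add(4, Add(-1, Mul(Rational(1, 2), E))) = Add(3, Mul(Rational(1, 2), E)))
y = 12 (y = Add(-16, Mul(4, Add(3, Mul(Rational(1, 2), Mul(2, 4))))) = Add(-16, Mul(4, Add(3, Mul(Rational(1, 2), 8)))) = Add(-16, Mul(4, Add(3, 4))) = Add(-16, Mul(4, 7)) = Add(-16, 28) = 12)
Function('H')(j) = Pow(Add(12, j), -1)
Mul(Add(-5511, Function('H')(-14)), Pow(Add(2080, -27352), -1)) = Mul(Add(-5511, Pow(Add(12, -14), -1)), Pow(Add(2080, -27352), -1)) = Mul(Add(-5511, Pow(-2, -1)), Pow(-25272, -1)) = Mul(Add(-5511, Rational(-1, 2)), Rational(-1, 25272)) = Mul(Rational(-11023, 2), Rational(-1, 25272)) = Rational(11023, 50544)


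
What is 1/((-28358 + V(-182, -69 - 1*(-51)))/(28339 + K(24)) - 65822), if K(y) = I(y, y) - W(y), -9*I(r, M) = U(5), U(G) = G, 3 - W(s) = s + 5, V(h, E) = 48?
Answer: -25528/1680329495 ≈ -1.5192e-5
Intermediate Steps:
W(s) = -2 - s (W(s) = 3 - (s + 5) = 3 - (5 + s) = 3 + (-5 - s) = -2 - s)
I(r, M) = -5/9 (I(r, M) = -⅑*5 = -5/9)
K(y) = 13/9 + y (K(y) = -5/9 - (-2 - y) = -5/9 + (2 + y) = 13/9 + y)
1/((-28358 + V(-182, -69 - 1*(-51)))/(28339 + K(24)) - 65822) = 1/((-28358 + 48)/(28339 + (13/9 + 24)) - 65822) = 1/(-28310/(28339 + 229/9) - 65822) = 1/(-28310/255280/9 - 65822) = 1/(-28310*9/255280 - 65822) = 1/(-25479/25528 - 65822) = 1/(-1680329495/25528) = -25528/1680329495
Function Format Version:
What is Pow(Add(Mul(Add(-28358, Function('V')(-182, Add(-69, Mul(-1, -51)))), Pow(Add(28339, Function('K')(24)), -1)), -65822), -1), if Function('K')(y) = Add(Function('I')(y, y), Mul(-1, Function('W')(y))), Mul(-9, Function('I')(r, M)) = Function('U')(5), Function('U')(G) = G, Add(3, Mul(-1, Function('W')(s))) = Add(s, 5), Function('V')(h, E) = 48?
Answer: Rational(-25528, 1680329495) ≈ -1.5192e-5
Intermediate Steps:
Function('W')(s) = Add(-2, Mul(-1, s)) (Function('W')(s) = Add(3, Mul(-1, Add(s, 5))) = Add(3, Mul(-1, Add(5, s))) = Add(3, Add(-5, Mul(-1, s))) = Add(-2, Mul(-1, s)))
Function('I')(r, M) = Rational(-5, 9) (Function('I')(r, M) = Mul(Rational(-1, 9), 5) = Rational(-5, 9))
Function('K')(y) = Add(Rational(13, 9), y) (Function('K')(y) = Add(Rational(-5, 9), Mul(-1, Add(-2, Mul(-1, y)))) = Add(Rational(-5, 9), Add(2, y)) = Add(Rational(13, 9), y))
Pow(Add(Mul(Add(-28358, Function('V')(-182, Add(-69, Mul(-1, -51)))), Pow(Add(28339, Function('K')(24)), -1)), -65822), -1) = Pow(Add(Mul(Add(-28358, 48), Pow(Add(28339, Add(Rational(13, 9), 24)), -1)), -65822), -1) = Pow(Add(Mul(-28310, Pow(Add(28339, Rational(229, 9)), -1)), -65822), -1) = Pow(Add(Mul(-28310, Pow(Rational(255280, 9), -1)), -65822), -1) = Pow(Add(Mul(-28310, Rational(9, 255280)), -65822), -1) = Pow(Add(Rational(-25479, 25528), -65822), -1) = Pow(Rational(-1680329495, 25528), -1) = Rational(-25528, 1680329495)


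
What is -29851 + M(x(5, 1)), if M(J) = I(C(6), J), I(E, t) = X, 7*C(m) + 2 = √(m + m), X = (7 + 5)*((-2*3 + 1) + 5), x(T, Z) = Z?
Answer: -29851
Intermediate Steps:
X = 0 (X = 12*((-6 + 1) + 5) = 12*(-5 + 5) = 12*0 = 0)
C(m) = -2/7 + √2*√m/7 (C(m) = -2/7 + √(m + m)/7 = -2/7 + √(2*m)/7 = -2/7 + (√2*√m)/7 = -2/7 + √2*√m/7)
I(E, t) = 0
M(J) = 0
-29851 + M(x(5, 1)) = -29851 + 0 = -29851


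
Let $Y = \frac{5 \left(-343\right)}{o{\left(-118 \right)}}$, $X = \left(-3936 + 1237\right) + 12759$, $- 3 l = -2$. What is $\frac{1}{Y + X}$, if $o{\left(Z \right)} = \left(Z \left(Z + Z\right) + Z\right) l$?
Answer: $\frac{11092}{111584491} \approx 9.9404 \cdot 10^{-5}$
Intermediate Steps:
$l = \frac{2}{3}$ ($l = \left(- \frac{1}{3}\right) \left(-2\right) = \frac{2}{3} \approx 0.66667$)
$o{\left(Z \right)} = \frac{2 Z}{3} + \frac{4 Z^{2}}{3}$ ($o{\left(Z \right)} = \left(Z \left(Z + Z\right) + Z\right) \frac{2}{3} = \left(Z 2 Z + Z\right) \frac{2}{3} = \left(2 Z^{2} + Z\right) \frac{2}{3} = \left(Z + 2 Z^{2}\right) \frac{2}{3} = \frac{2 Z}{3} + \frac{4 Z^{2}}{3}$)
$X = 10060$ ($X = -2699 + 12759 = 10060$)
$Y = - \frac{1029}{11092}$ ($Y = \frac{5 \left(-343\right)}{\frac{2}{3} \left(-118\right) \left(1 + 2 \left(-118\right)\right)} = - \frac{1715}{\frac{2}{3} \left(-118\right) \left(1 - 236\right)} = - \frac{1715}{\frac{2}{3} \left(-118\right) \left(-235\right)} = - \frac{1715}{\frac{55460}{3}} = \left(-1715\right) \frac{3}{55460} = - \frac{1029}{11092} \approx -0.09277$)
$\frac{1}{Y + X} = \frac{1}{- \frac{1029}{11092} + 10060} = \frac{1}{\frac{111584491}{11092}} = \frac{11092}{111584491}$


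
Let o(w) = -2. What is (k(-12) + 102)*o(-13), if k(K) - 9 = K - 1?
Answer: -196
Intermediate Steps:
k(K) = 8 + K (k(K) = 9 + (K - 1) = 9 + (-1 + K) = 8 + K)
(k(-12) + 102)*o(-13) = ((8 - 12) + 102)*(-2) = (-4 + 102)*(-2) = 98*(-2) = -196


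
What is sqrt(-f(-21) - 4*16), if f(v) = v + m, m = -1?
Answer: I*sqrt(42) ≈ 6.4807*I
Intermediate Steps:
f(v) = -1 + v (f(v) = v - 1 = -1 + v)
sqrt(-f(-21) - 4*16) = sqrt(-(-1 - 21) - 4*16) = sqrt(-1*(-22) - 64) = sqrt(22 - 64) = sqrt(-42) = I*sqrt(42)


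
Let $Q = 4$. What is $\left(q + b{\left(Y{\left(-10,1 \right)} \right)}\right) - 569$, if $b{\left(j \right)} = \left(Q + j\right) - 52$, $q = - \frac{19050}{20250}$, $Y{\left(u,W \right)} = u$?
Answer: $- \frac{84772}{135} \approx -627.94$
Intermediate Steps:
$q = - \frac{127}{135}$ ($q = \left(-19050\right) \frac{1}{20250} = - \frac{127}{135} \approx -0.94074$)
$b{\left(j \right)} = -48 + j$ ($b{\left(j \right)} = \left(4 + j\right) - 52 = -48 + j$)
$\left(q + b{\left(Y{\left(-10,1 \right)} \right)}\right) - 569 = \left(- \frac{127}{135} - 58\right) - 569 = - \frac{7957}{135} - 569 = - \frac{84772}{135}$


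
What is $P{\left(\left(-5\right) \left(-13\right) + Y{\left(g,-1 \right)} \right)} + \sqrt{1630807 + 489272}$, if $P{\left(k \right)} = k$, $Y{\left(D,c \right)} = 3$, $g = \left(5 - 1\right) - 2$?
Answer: $68 + \sqrt{2120079} \approx 1524.0$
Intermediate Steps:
$g = 2$ ($g = 4 - 2 = 2$)
$P{\left(\left(-5\right) \left(-13\right) + Y{\left(g,-1 \right)} \right)} + \sqrt{1630807 + 489272} = \left(\left(-5\right) \left(-13\right) + 3\right) + \sqrt{1630807 + 489272} = \left(65 + 3\right) + \sqrt{2120079} = 68 + \sqrt{2120079}$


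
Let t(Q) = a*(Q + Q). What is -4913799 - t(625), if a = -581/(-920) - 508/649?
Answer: -293381824317/59708 ≈ -4.9136e+6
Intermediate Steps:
a = -90291/597080 (a = -581*(-1/920) - 508*1/649 = 581/920 - 508/649 = -90291/597080 ≈ -0.15122)
t(Q) = -90291*Q/298540 (t(Q) = -90291*(Q + Q)/597080 = -90291*Q/298540)
-4913799 - t(625) = -4913799 - (-90291)*625/298540 = -4913799 - 1*(-11286375/59708) = -4913799 + 11286375/59708 = -293381824317/59708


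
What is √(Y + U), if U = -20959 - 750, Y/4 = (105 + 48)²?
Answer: √71927 ≈ 268.19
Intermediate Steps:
Y = 93636 (Y = 4*(105 + 48)² = 4*153² = 4*23409 = 93636)
U = -21709
√(Y + U) = √(93636 - 21709) = √71927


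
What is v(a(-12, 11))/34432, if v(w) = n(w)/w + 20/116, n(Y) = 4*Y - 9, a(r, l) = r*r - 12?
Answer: 5237/43935232 ≈ 0.00011920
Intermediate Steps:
a(r, l) = -12 + r² (a(r, l) = r² - 12 = -12 + r²)
n(Y) = -9 + 4*Y
v(w) = 5/29 + (-9 + 4*w)/w (v(w) = (-9 + 4*w)/w + 20/116 = (-9 + 4*w)/w + 20*(1/116) = (-9 + 4*w)/w + 5/29 = 5/29 + (-9 + 4*w)/w)
v(a(-12, 11))/34432 = (121/29 - 9/(-12 + (-12)²))/34432 = (121/29 - 9/(-12 + 144))*(1/34432) = (121/29 - 9/132)*(1/34432) = (121/29 - 9*1/132)*(1/34432) = (121/29 - 3/44)*(1/34432) = (5237/1276)*(1/34432) = 5237/43935232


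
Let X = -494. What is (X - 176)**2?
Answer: 448900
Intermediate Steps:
(X - 176)**2 = (-494 - 176)**2 = (-670)**2 = 448900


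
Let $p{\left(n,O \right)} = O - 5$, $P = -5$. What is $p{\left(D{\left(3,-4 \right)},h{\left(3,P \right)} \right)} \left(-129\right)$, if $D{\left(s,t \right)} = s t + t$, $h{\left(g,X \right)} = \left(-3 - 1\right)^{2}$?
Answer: $-1419$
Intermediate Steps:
$h{\left(g,X \right)} = 16$ ($h{\left(g,X \right)} = \left(-4\right)^{2} = 16$)
$D{\left(s,t \right)} = t + s t$
$p{\left(n,O \right)} = -5 + O$
$p{\left(D{\left(3,-4 \right)},h{\left(3,P \right)} \right)} \left(-129\right) = \left(-5 + 16\right) \left(-129\right) = 11 \left(-129\right) = -1419$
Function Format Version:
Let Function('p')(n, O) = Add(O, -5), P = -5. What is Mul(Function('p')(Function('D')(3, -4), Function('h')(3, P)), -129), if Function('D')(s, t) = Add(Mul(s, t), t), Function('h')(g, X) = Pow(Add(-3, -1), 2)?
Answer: -1419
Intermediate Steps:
Function('h')(g, X) = 16 (Function('h')(g, X) = Pow(-4, 2) = 16)
Function('D')(s, t) = Add(t, Mul(s, t))
Function('p')(n, O) = Add(-5, O)
Mul(Function('p')(Function('D')(3, -4), Function('h')(3, P)), -129) = Mul(Add(-5, 16), -129) = Mul(11, -129) = -1419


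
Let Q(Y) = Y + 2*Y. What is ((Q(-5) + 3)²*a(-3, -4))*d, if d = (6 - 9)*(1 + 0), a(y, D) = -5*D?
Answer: -8640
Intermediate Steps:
Q(Y) = 3*Y
d = -3 (d = -3*1 = -3)
((Q(-5) + 3)²*a(-3, -4))*d = ((3*(-5) + 3)²*(-5*(-4)))*(-3) = ((-15 + 3)²*20)*(-3) = ((-12)²*20)*(-3) = (144*20)*(-3) = 2880*(-3) = -8640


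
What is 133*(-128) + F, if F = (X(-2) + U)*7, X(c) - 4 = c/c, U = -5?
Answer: -17024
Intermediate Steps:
X(c) = 5 (X(c) = 4 + c/c = 4 + 1 = 5)
F = 0 (F = (5 - 5)*7 = 0*7 = 0)
133*(-128) + F = 133*(-128) + 0 = -17024 + 0 = -17024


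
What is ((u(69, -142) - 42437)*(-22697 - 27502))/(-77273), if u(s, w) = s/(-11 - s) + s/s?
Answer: -2053289697/74480 ≈ -27568.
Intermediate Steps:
u(s, w) = 1 + s/(-11 - s) (u(s, w) = s/(-11 - s) + 1 = 1 + s/(-11 - s))
((u(69, -142) - 42437)*(-22697 - 27502))/(-77273) = ((11/(11 + 69) - 42437)*(-22697 - 27502))/(-77273) = ((11/80 - 42437)*(-50199))*(-1/77273) = -3394949/80*(-50199)*(-1/77273) = (170423044851/80)*(-1/77273) = -2053289697/74480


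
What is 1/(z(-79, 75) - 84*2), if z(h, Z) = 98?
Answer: -1/70 ≈ -0.014286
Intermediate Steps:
1/(z(-79, 75) - 84*2) = 1/(98 - 84*2) = 1/(98 - 168) = 1/(-70) = -1/70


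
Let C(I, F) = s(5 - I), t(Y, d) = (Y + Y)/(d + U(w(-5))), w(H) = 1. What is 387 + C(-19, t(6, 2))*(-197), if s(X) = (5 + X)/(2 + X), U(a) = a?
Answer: 4349/26 ≈ 167.27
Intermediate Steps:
s(X) = (5 + X)/(2 + X)
t(Y, d) = 2*Y/(1 + d) (t(Y, d) = (Y + Y)/(d + 1) = (2*Y)/(1 + d) = 2*Y/(1 + d))
C(I, F) = (10 - I)/(7 - I) (C(I, F) = (5 + (5 - I))/(2 + (5 - I)) = (10 - I)/(7 - I))
387 + C(-19, t(6, 2))*(-197) = 387 + ((-10 - 19)/(-7 - 19))*(-197) = 387 + (-29/(-26))*(-197) = 387 - 1/26*(-29)*(-197) = 387 + (29/26)*(-197) = 387 - 5713/26 = 4349/26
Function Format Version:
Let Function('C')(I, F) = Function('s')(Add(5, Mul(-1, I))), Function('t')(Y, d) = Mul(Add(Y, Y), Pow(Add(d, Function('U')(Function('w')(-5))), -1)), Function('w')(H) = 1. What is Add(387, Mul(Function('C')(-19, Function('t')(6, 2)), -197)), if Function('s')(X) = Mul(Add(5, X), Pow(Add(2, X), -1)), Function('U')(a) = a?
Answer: Rational(4349, 26) ≈ 167.27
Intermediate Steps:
Function('s')(X) = Mul(Pow(Add(2, X), -1), Add(5, X))
Function('t')(Y, d) = Mul(2, Y, Pow(Add(1, d), -1)) (Function('t')(Y, d) = Mul(Add(Y, Y), Pow(Add(d, 1), -1)) = Mul(Mul(2, Y), Pow(Add(1, d), -1)) = Mul(2, Y, Pow(Add(1, d), -1)))
Function('C')(I, F) = Mul(Pow(Add(7, Mul(-1, I)), -1), Add(10, Mul(-1, I))) (Function('C')(I, F) = Mul(Pow(Add(2, Add(5, Mul(-1, I))), -1), Add(5, Add(5, Mul(-1, I)))) = Mul(Pow(Add(7, Mul(-1, I)), -1), Add(10, Mul(-1, I))))
Add(387, Mul(Function('C')(-19, Function('t')(6, 2)), -197)) = Add(387, Mul(Mul(Pow(Add(-7, -19), -1), Add(-10, -19)), -197)) = Add(387, Mul(Mul(Pow(-26, -1), -29), -197)) = Add(387, Mul(Mul(Rational(-1, 26), -29), -197)) = Add(387, Mul(Rational(29, 26), -197)) = Add(387, Rational(-5713, 26)) = Rational(4349, 26)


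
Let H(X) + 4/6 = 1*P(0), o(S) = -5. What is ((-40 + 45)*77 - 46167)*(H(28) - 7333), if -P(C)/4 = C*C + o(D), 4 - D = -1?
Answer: 1004502862/3 ≈ 3.3483e+8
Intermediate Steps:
D = 5 (D = 4 - 1*(-1) = 4 + 1 = 5)
P(C) = 20 - 4*C² (P(C) = -4*(C*C - 5) = -4*(C² - 5) = -4*(-5 + C²) = 20 - 4*C²)
H(X) = 58/3 (H(X) = -⅔ + 1*(20 - 4*0²) = -⅔ + 1*(20 - 4*0) = -⅔ + 1*(20 + 0) = -⅔ + 1*20 = -⅔ + 20 = 58/3)
((-40 + 45)*77 - 46167)*(H(28) - 7333) = ((-40 + 45)*77 - 46167)*(58/3 - 7333) = (5*77 - 46167)*(-21941/3) = (385 - 46167)*(-21941/3) = -45782*(-21941/3) = 1004502862/3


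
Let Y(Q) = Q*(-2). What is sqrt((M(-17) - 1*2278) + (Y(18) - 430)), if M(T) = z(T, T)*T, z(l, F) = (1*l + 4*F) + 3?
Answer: 15*I*sqrt(6) ≈ 36.742*I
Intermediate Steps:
Y(Q) = -2*Q
z(l, F) = 3 + l + 4*F (z(l, F) = (l + 4*F) + 3 = 3 + l + 4*F)
M(T) = T*(3 + 5*T) (M(T) = (3 + T + 4*T)*T = (3 + 5*T)*T = T*(3 + 5*T))
sqrt((M(-17) - 1*2278) + (Y(18) - 430)) = sqrt((-17*(3 + 5*(-17)) - 1*2278) + (-2*18 - 430)) = sqrt((-17*(3 - 85) - 2278) + (-36 - 430)) = sqrt((-17*(-82) - 2278) - 466) = sqrt((1394 - 2278) - 466) = sqrt(-884 - 466) = sqrt(-1350) = 15*I*sqrt(6)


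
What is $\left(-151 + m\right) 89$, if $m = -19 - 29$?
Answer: $-17711$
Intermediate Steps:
$m = -48$ ($m = -19 - 29 = -48$)
$\left(-151 + m\right) 89 = \left(-151 - 48\right) 89 = \left(-199\right) 89 = -17711$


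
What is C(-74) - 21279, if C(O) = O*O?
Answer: -15803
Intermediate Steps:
C(O) = O²
C(-74) - 21279 = (-74)² - 21279 = 5476 - 21279 = -15803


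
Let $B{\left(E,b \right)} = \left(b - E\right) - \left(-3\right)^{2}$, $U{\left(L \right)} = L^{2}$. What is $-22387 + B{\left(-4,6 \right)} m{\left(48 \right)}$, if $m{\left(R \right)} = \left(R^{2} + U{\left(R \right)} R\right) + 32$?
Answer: $90541$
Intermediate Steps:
$B{\left(E,b \right)} = -9 + b - E$ ($B{\left(E,b \right)} = \left(b - E\right) - 9 = -9 + b - E$)
$m{\left(R \right)} = 32 + R^{2} + R^{3}$ ($m{\left(R \right)} = \left(R^{2} + R^{2} R\right) + 32 = \left(R^{2} + R^{3}\right) + 32 = 32 + R^{2} + R^{3}$)
$-22387 + B{\left(-4,6 \right)} m{\left(48 \right)} = -22387 + \left(-9 + 6 - -4\right) \left(32 + 48^{2} + 48^{3}\right) = -22387 + \left(-9 + 6 + 4\right) \left(32 + 2304 + 110592\right) = -22387 + 1 \cdot 112928 = -22387 + 112928 = 90541$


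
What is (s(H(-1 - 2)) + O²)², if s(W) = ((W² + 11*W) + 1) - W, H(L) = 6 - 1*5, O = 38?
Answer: 2119936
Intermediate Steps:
H(L) = 1 (H(L) = 6 - 5 = 1)
s(W) = 1 + W² + 10*W (s(W) = (1 + W² + 11*W) - W = 1 + W² + 10*W)
(s(H(-1 - 2)) + O²)² = ((1 + 1² + 10*1) + 38²)² = ((1 + 1 + 10) + 1444)² = (12 + 1444)² = 1456² = 2119936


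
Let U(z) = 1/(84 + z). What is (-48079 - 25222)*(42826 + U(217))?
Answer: -944895849727/301 ≈ -3.1392e+9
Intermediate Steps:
(-48079 - 25222)*(42826 + U(217)) = (-48079 - 25222)*(42826 + 1/(84 + 217)) = -73301*(42826 + 1/301) = -73301*12890627/301 = -944895849727/301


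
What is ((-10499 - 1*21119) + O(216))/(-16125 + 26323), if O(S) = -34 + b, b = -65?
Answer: -31717/10198 ≈ -3.1101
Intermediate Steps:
O(S) = -99 (O(S) = -34 - 65 = -99)
((-10499 - 1*21119) + O(216))/(-16125 + 26323) = ((-10499 - 1*21119) - 99)/(-16125 + 26323) = ((-10499 - 21119) - 99)/10198 = (-31618 - 99)*(1/10198) = -31717*1/10198 = -31717/10198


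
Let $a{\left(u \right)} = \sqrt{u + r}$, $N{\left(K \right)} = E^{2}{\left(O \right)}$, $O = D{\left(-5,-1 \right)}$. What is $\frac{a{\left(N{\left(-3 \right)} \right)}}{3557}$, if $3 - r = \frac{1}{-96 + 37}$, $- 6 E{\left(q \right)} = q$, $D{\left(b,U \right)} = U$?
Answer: $\frac{\sqrt{381553}}{1259178} \approx 0.00049056$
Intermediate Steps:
$O = -1$
$E{\left(q \right)} = - \frac{q}{6}$
$N{\left(K \right)} = \frac{1}{36}$ ($N{\left(K \right)} = \left(\left(- \frac{1}{6}\right) \left(-1\right)\right)^{2} = \left(\frac{1}{6}\right)^{2} = \frac{1}{36}$)
$r = \frac{178}{59}$ ($r = 3 - \frac{1}{-96 + 37} = 3 - \frac{1}{-59} = 3 - - \frac{1}{59} = 3 + \frac{1}{59} = \frac{178}{59} \approx 3.0169$)
$a{\left(u \right)} = \sqrt{\frac{178}{59} + u}$ ($a{\left(u \right)} = \sqrt{u + \frac{178}{59}} = \sqrt{\frac{178}{59} + u}$)
$\frac{a{\left(N{\left(-3 \right)} \right)}}{3557} = \frac{\frac{1}{59} \sqrt{10502 + 3481 \cdot \frac{1}{36}}}{3557} = \frac{\sqrt{10502 + \frac{3481}{36}}}{59} \cdot \frac{1}{3557} = \frac{\sqrt{\frac{381553}{36}}}{59} \cdot \frac{1}{3557} = \frac{\frac{1}{6} \sqrt{381553}}{59} \cdot \frac{1}{3557} = \frac{\sqrt{381553}}{354} \cdot \frac{1}{3557} = \frac{\sqrt{381553}}{1259178}$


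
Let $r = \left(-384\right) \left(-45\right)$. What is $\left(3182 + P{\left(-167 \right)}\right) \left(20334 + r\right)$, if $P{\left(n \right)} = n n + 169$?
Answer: $1175061360$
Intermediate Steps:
$r = 17280$
$P{\left(n \right)} = 169 + n^{2}$ ($P{\left(n \right)} = n^{2} + 169 = 169 + n^{2}$)
$\left(3182 + P{\left(-167 \right)}\right) \left(20334 + r\right) = \left(3182 + \left(169 + \left(-167\right)^{2}\right)\right) \left(20334 + 17280\right) = \left(3182 + \left(169 + 27889\right)\right) 37614 = \left(3182 + 28058\right) 37614 = 31240 \cdot 37614 = 1175061360$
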